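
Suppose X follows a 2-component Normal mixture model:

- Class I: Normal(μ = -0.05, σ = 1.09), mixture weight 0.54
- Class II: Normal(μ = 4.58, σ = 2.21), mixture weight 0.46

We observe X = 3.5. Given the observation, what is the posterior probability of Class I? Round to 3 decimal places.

Apply Bayes' rule: the posterior for each component is proportional to its prior times its likelihood at x.
Evaluate each component's likelihood at the observed value:
  p_I = (1/(1.09·√(2π)))·exp(−(3.5−-0.05)²/(2·1.09²)) = 0.366002·exp(-5.30364) = 0.0018203
  p_II = (1/(2.21·√(2π)))·exp(−(3.5−4.58)²/(2·2.21²)) = 0.180517·exp(-0.11941) = 0.160199
Prior × likelihood for each component:
  π_I·p_I = 0.54 × 0.0018203 = 0.000982964
  π_II·p_II = 0.46 × 0.160199 = 0.0736915
Evidence: 0.000982964 + 0.0736915 = 0.0746745
Responsibility of Class I: 0.000982964 / 0.0746745 ≈ 0.013

0.013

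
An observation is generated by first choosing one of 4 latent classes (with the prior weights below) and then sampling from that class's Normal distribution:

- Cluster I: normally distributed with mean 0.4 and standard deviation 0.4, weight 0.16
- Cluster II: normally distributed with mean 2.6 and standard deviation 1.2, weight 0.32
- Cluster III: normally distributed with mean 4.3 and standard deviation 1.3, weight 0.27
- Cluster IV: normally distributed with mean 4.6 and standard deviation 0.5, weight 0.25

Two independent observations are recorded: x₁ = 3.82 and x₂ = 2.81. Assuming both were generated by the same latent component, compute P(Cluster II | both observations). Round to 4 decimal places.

By Bayes' theorem, P(k | x) = π_k f_k(x) / Σ_j π_j f_j(x).
Since both observations come from the same component, the likelihood for component k is f_k(x₁)·f_k(x₂).
  L_I = [1.33304e-16] × [1.30698e-08] = 1.74226e-24
  L_II = [0.198282] × [0.3274] = 0.0649175
  L_III = [0.286657] × [0.159114] = 0.045611
  L_IV = [0.236315] × [0.0013149] = 0.000310731
Multiply by the mixture weights:
  π_I·L_I = 0.16 × 1.74226e-24 = 2.78762e-25
  π_II·L_II = 0.32 × 0.0649175 = 0.0207736
  π_III·L_III = 0.27 × 0.045611 = 0.012315
  π_IV·L_IV = 0.25 × 0.000310731 = 7.76828e-05
Normaliser: 2.78762e-25 + 0.0207736 + 0.012315 + 7.76828e-05 = 0.0331663
P(Cluster II | x) = 0.0207736 / 0.0331663 ≈ 0.6263

0.6263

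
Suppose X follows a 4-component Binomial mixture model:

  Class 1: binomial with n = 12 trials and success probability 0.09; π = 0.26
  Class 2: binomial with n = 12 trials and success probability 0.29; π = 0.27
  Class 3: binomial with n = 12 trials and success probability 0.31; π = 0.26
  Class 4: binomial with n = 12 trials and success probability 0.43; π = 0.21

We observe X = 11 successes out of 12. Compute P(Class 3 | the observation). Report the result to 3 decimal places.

Apply Bayes' rule: the posterior for each component is proportional to its prior times its likelihood at x.
Component likelihoods at x = 11 successes out of 12:
  p_1 = C(12,11)·0.09^11·0.91^1 = 12·3.13811e-12·0.91 = 3.42681e-11
  p_2 = C(12,11)·0.29^11·0.71^1 = 12·1.22005e-06·0.71 = 1.03948e-05
  p_3 = C(12,11)·0.31^11·0.69^1 = 12·2.54085e-06·0.69 = 2.10382e-05
  p_4 = C(12,11)·0.43^11·0.57^1 = 12·9.29294e-05·0.57 = 0.000635637
Weight by the priors:
  P(Z=1)·p_1 = 0.26 × 3.42681e-11 = 8.90971e-12
  P(Z=2)·p_2 = 0.27 × 1.03948e-05 = 2.80661e-06
  P(Z=3)·p_3 = 0.26 × 2.10382e-05 = 5.46994e-06
  P(Z=4)·p_4 = 0.21 × 0.000635637 = 0.000133484
Marginal: 8.90971e-12 + 2.80661e-06 + 5.46994e-06 + 0.000133484 = 0.00014176
Responsibility of Class 3: 5.46994e-06 / 0.00014176 ≈ 0.039

0.039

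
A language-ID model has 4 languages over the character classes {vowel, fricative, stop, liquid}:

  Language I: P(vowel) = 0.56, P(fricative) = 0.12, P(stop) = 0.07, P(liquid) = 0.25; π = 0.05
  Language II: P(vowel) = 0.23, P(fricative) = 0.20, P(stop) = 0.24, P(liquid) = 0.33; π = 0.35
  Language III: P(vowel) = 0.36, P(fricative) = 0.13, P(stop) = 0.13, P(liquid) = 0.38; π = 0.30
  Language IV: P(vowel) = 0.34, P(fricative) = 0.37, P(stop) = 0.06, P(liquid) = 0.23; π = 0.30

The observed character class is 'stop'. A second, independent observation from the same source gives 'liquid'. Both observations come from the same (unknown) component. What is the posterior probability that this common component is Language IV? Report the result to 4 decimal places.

The responsibility of component k is π_k f_k(x) divided by Σ_j π_j f_j(x).
Since both observations come from the same component, the likelihood for component k is f_k(x₁)·f_k(x₂).
  L_I = [0.07] × [0.25] = 0.0175
  L_II = [0.24] × [0.33] = 0.0792
  L_III = [0.13] × [0.38] = 0.0494
  L_IV = [0.06] × [0.23] = 0.0138
Multiply by the mixture weights:
  π_I·L_I = 0.05 × 0.0175 = 0.000875
  π_II·L_II = 0.35 × 0.0792 = 0.02772
  π_III·L_III = 0.30 × 0.0494 = 0.01482
  π_IV·L_IV = 0.30 × 0.0138 = 0.00414
Normaliser: 0.000875 + 0.02772 + 0.01482 + 0.00414 = 0.047555
P(Language IV | data) = 0.00414 / 0.047555 ≈ 0.0871

0.0871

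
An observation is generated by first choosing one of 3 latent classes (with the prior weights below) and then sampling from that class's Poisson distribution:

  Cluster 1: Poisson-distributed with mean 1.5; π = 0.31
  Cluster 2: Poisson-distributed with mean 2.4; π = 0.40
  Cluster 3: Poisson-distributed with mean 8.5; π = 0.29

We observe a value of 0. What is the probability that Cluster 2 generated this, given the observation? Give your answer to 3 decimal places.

By Bayes' theorem, P(k | x) = P(Z=k) f_k(x) / Σ_j P(Z=j) f_j(x).
Evaluate each component's likelihood at the observed value:
  p_1 = e^(−1.5)·1.5^0/0! = 0.22313
  p_2 = e^(−2.4)·2.4^0/0! = 0.090718
  p_3 = e^(−8.5)·8.5^0/0! = 0.000203468
Multiply by the mixture weights:
  P(Z=1)·p_1 = 0.31 × 0.22313 = 0.0691703
  P(Z=2)·p_2 = 0.40 × 0.090718 = 0.0362872
  P(Z=3)·p_3 = 0.29 × 0.000203468 = 5.90058e-05
Marginal: 0.0691703 + 0.0362872 + 5.90058e-05 = 0.105517
Responsibility of Cluster 2: 0.0362872 / 0.105517 ≈ 0.344

0.344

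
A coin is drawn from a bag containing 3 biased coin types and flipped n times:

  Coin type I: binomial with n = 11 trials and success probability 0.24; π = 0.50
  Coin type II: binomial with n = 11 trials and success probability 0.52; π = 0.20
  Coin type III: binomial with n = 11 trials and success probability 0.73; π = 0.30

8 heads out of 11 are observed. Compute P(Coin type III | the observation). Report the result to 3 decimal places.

P(component k | x) = π_k·f_k(x) / marginal(x), where marginal(x) = Σ_j π_j·f_j(x).
Binomial probabilities:
  L_I = C(11,8)·0.24^8·0.76^3 = 165·1.10075e-05·0.438976 = 0.000797287
  L_II = C(11,8)·0.52^8·0.48^3 = 165·0.00534597·0.110592 = 0.0975516
  L_III = C(11,8)·0.73^8·0.27^3 = 165·0.080646·0.019683 = 0.261914
Weight by the priors:
  π_I·L_I = 0.50 × 0.000797287 = 0.000398643
  π_II·L_II = 0.20 × 0.0975516 = 0.0195103
  π_III·L_III = 0.30 × 0.261914 = 0.0785741
Marginal: 0.000398643 + 0.0195103 + 0.0785741 = 0.0984831
Responsibility of Coin type III: 0.0785741 / 0.0984831 ≈ 0.798

0.798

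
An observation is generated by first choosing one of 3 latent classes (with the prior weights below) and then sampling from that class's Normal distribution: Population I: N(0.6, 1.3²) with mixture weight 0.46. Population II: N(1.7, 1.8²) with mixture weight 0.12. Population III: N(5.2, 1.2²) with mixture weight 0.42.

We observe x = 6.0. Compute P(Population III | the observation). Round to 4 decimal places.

Posterior ∝ prior × likelihood, so P(k | x) ∝ w_k f_k(x); normalise over all components.
Component likelihoods at x = 6.0:
  f_I = 5.49811e-05
  f_II = 0.0127769
  f_III = 0.266207
Multiply by the mixture weights:
  w_I·f_I = 0.46 × 5.49811e-05 = 2.52913e-05
  w_II·f_II = 0.12 × 0.0127769 = 0.00153322
  w_III·f_III = 0.42 × 0.266207 = 0.111807
Sum: 2.52913e-05 + 0.00153322 + 0.111807 = 0.113365
P(Population III | data) = 0.111807 / 0.113365 ≈ 0.9863

0.9863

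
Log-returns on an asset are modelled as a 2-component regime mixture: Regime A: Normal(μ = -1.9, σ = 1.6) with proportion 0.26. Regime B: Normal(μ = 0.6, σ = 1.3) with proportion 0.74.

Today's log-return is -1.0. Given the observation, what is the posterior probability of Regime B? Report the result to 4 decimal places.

0.6580

The responsibility of component k is π_k f_k(x) divided by Σ_j π_j f_j(x).
Normal densities:
  f_A = 0.212855
  f_B = 0.143891
Unnormalised posteriors:
  π_A·f_A = 0.26 × 0.212855 = 0.0553422
  π_B·f_B = 0.74 × 0.143891 = 0.106479
Marginal: 0.0553422 + 0.106479 = 0.161822
P(Regime B | -1.0) = 0.106479 / 0.161822 ≈ 0.6580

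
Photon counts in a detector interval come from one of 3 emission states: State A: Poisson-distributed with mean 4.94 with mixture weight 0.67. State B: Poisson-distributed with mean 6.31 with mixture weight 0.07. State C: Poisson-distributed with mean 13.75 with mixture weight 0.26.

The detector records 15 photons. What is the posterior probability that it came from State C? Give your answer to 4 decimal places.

0.9925

Posterior ∝ prior × likelihood, so P(k | x) ∝ π_k f_k(x); normalise over all components.
Evaluate each component's likelihood at the observed value:
  f_A = e^(−4.94)·4.94^15/15! = 0.000139312
  f_B = e^(−6.31)·6.31^15/15! = 0.00139169
  f_C = e^(−13.75)·13.75^15/15! = 0.0969375
Multiply by the mixture weights:
  π_A·f_A = 0.67 × 0.000139312 = 9.33393e-05
  π_B·f_B = 0.07 × 0.00139169 = 9.74183e-05
  π_C·f_C = 0.26 × 0.0969375 = 0.0252037
Marginal: 9.33393e-05 + 9.74183e-05 + 0.0252037 = 0.0253945
Responsibility of State C: 0.0252037 / 0.0253945 ≈ 0.9925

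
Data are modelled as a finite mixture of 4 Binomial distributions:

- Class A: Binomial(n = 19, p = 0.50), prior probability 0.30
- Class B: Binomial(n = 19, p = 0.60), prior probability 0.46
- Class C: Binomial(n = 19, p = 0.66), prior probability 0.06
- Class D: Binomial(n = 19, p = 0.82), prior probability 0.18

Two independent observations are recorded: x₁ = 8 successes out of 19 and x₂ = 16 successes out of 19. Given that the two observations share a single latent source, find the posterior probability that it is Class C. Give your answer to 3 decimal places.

Posterior ∝ prior × likelihood, so P(k | x) ∝ P(Z=k) f_k(x); normalise over all components.
Since both observations come from the same component, the likelihood for component k is f_k(x₁)·f_k(x₂).
  L_A = [0.144161] × [0.00184822] = 0.000266442
  L_B = [0.0532462] × [0.0174954] = 0.000931563
  L_C = [0.0191002] × [0.04937] = 0.000942978
  L_D = [9.92949e-05] × [0.236136] = 2.34471e-05
Weight by the priors:
  P(Z=A)·L_A = 0.30 × 0.000266442 = 7.99325e-05
  P(Z=B)·L_B = 0.46 × 0.000931563 = 0.000428519
  P(Z=C)·L_C = 0.06 × 0.000942978 = 5.65787e-05
  P(Z=D)·L_D = 0.18 × 2.34471e-05 = 4.22048e-06
Marginal: 7.99325e-05 + 0.000428519 + 5.65787e-05 + 4.22048e-06 = 0.00056925
P(Class C | data) = 5.65787e-05 / 0.00056925 ≈ 0.099

0.099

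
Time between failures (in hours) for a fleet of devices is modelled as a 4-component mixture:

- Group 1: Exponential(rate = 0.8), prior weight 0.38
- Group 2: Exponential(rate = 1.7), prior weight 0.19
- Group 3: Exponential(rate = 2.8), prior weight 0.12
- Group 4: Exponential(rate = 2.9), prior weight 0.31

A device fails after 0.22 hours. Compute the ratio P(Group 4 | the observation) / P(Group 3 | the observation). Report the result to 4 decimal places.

Only the two components matter; the odds are (w_i f_i(x)) / (w_j f_j(x)).
Exponential densities:
  p_1 = 0.670894
  p_2 = 1.16956
  p_3 = 1.51228
  p_4 = 1.53221
Odds = (0.31/0.12) × (1.53221/1.51228) = 2.58333 × 1.01318 ≈ 2.6174

2.6174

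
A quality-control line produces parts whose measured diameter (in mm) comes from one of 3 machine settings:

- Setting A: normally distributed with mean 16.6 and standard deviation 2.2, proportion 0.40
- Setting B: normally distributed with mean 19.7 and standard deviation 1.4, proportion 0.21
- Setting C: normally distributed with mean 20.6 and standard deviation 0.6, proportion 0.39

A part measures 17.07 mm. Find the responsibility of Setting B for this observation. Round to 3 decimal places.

By Bayes' theorem, P(k | x) = π_k f_k(x) / Σ_j π_j f_j(x).
Component likelihoods at x = 17.07 mm:
  f_A = 0.177246
  f_B = 0.0488048
  f_C = 2.02539e-08
Weight by the priors:
  π_A·f_A = 0.40 × 0.177246 = 0.0708984
  π_B·f_B = 0.21 × 0.0488048 = 0.010249
  π_C·f_C = 0.39 × 2.02539e-08 = 7.89902e-09
Denominator: 0.0708984 + 0.010249 + 7.89902e-09 = 0.0811475
Responsibility of Setting B: 0.010249 / 0.0811475 ≈ 0.126

0.126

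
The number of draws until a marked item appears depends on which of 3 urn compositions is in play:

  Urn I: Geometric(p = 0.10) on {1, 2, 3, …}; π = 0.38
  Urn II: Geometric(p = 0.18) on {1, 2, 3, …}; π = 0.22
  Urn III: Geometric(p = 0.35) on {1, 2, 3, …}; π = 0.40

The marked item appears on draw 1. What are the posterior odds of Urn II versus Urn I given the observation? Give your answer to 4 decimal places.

Only the two components matter; the odds are (π_i f_i(x)) / (π_j f_j(x)).
Geometric probabilities:
  f_I = 0.1
  f_II = 0.18
  f_III = 0.35
0.0396 / 0.038 ≈ 1.0421

1.0421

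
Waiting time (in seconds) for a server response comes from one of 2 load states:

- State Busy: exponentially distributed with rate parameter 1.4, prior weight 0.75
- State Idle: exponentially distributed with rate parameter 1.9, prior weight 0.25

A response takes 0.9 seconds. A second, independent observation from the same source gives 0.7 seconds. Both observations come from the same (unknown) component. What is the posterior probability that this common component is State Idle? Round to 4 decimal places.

0.2162

Apply Bayes' rule: the posterior for each component is proportional to its prior times its likelihood at x.
Since both observations come from the same component, the likelihood for component k is f_k(x₁)·f_k(x₂).
  p_Busy = [0.397116] × [0.525436] = 0.208659
  p_Idle = [0.343645] × [0.502507] = 0.172684
Unnormalised posteriors:
  P(Z=Busy)·p_Busy = 0.75 × 0.208659 = 0.156494
  P(Z=Idle)·p_Idle = 0.25 × 0.172684 = 0.043171
Marginal: 0.156494 + 0.043171 = 0.199665
P(State Idle | x) ≈ 0.2162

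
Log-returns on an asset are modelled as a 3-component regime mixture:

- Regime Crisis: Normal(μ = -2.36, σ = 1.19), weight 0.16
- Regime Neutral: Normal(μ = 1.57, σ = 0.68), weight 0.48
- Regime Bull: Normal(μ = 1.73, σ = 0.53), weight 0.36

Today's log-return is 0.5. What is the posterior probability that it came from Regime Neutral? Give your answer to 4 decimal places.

0.7929

Apply Bayes' rule: the posterior for each component is proportional to its prior times its likelihood at x.
Normal densities:
  f_Crisis = 0.0186676
  f_Neutral = 0.170116
  f_Bull = 0.0509449
Prior × likelihood for each component:
  P(Z=Crisis)·f_Crisis = 0.16 × 0.0186676 = 0.00298682
  P(Z=Neutral)·f_Neutral = 0.48 × 0.170116 = 0.0816558
  P(Z=Bull)·f_Bull = 0.36 × 0.0509449 = 0.0183401
Marginal: 0.00298682 + 0.0816558 + 0.0183401 = 0.102983
P(Regime Neutral | data) ≈ 0.7929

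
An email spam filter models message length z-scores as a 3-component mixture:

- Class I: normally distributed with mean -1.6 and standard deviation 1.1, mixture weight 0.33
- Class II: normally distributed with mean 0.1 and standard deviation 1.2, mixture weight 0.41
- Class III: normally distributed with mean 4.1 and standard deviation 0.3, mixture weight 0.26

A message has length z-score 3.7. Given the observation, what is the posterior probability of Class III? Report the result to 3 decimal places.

The responsibility of component k is P(Z=k) f_k(x) divided by Σ_j P(Z=j) f_j(x).
Normal densities:
  L_I = (1/(1.1·√(2π)))·exp(−(3.7−-1.6)²/(2·1.1²)) = 0.362675·exp(-11.60744) = 3.29967e-06
  L_II = (1/(1.2·√(2π)))·exp(−(3.7−0.1)²/(2·1.2²)) = 0.332452·exp(-4.50000) = 0.00369321
  L_III = (1/(0.3·√(2π)))·exp(−(3.7−4.1)²/(2·0.3²)) = 1.329808·exp(-0.88889) = 0.5467
Prior × likelihood for each component:
  P(Z=I)·L_I = 0.33 × 3.29967e-06 = 1.08889e-06
  P(Z=II)·L_II = 0.41 × 0.00369321 = 0.00151421
  P(Z=III)·L_III = 0.26 × 0.5467 = 0.142142
Normaliser: 1.08889e-06 + 0.00151421 + 0.142142 = 0.143657
Responsibility of Class III: 0.142142 / 0.143657 ≈ 0.989

0.989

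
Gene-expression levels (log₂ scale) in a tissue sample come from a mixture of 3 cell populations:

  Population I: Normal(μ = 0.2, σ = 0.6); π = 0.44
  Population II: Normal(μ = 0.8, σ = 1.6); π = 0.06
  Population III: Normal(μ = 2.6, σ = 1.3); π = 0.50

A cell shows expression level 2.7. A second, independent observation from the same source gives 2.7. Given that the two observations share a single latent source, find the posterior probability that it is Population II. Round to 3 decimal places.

Posterior ∝ prior × likelihood, so P(k | x) ∝ π_k f_k(x); normalise over all components.
Since both observations come from the same component, the likelihood for component k is f_k(x₁)·f_k(x₂).
  L_I = [(1/(0.6·√(2π)))·exp(−(2.7−0.2)²/(2·0.6²)) = 0.664904·exp(-8.68056) = 0.000112938] × [0.000112938] = 1.27551e-08
  L_II = [(1/(1.6·√(2π)))·exp(−(2.7−0.8)²/(2·1.6²)) = 0.249339·exp(-0.70508) = 0.123191] × [0.123191] = 0.015176
  L_III = [(1/(1.3·√(2π)))·exp(−(2.7−2.6)²/(2·1.3²)) = 0.306879·exp(-0.00296) = 0.305972] × [0.305972] = 0.0936189
Multiply by the mixture weights:
  π_I·L_I = 0.44 × 1.27551e-08 = 5.61223e-09
  π_II·L_II = 0.06 × 0.015176 = 0.00091056
  π_III·L_III = 0.50 × 0.0936189 = 0.0468095
Sum: 5.61223e-09 + 0.00091056 + 0.0468095 = 0.04772
P(Population II | x₁, x₂) = 0.00091056 / 0.04772 ≈ 0.019

0.019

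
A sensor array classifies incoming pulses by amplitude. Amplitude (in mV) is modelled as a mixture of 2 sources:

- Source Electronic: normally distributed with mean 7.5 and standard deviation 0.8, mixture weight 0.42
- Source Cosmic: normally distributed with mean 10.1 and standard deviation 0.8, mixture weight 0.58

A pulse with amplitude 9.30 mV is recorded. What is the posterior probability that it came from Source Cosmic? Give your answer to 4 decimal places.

By Bayes' theorem, P(k | x) = P(Z=k) f_k(x) / Σ_j P(Z=j) f_j(x).
Evaluate each component's likelihood at the observed value:
  L_Electronic = 0.0396746
  L_Cosmic = 0.302463
Unnormalised posteriors:
  P(Z=Electronic)·L_Electronic = 0.42 × 0.0396746 = 0.0166633
  P(Z=Cosmic)·L_Cosmic = 0.58 × 0.302463 = 0.175429
Marginal: 0.0166633 + 0.175429 = 0.192092
So the posterior for Source Cosmic is 0.175429 / 0.192092 ≈ 0.9133.

0.9133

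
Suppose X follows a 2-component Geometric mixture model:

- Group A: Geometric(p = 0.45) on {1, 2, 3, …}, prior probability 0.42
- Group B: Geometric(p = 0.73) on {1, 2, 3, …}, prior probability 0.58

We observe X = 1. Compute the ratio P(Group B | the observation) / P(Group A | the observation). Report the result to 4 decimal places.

The posterior odds equal the prior odds times the likelihood ratio: (π_i/π_j)·(f_i(x)/f_j(x)).
Component likelihoods at x = 1:
  f_A = 0.45·(1−0.45)^0 = 0.45·1 = 0.45
  f_B = 0.73·(1−0.73)^0 = 0.73·1 = 0.73
Odds = (0.58/0.42) × (0.73/0.45) = 1.38095 × 1.62222 ≈ 2.2402

2.2402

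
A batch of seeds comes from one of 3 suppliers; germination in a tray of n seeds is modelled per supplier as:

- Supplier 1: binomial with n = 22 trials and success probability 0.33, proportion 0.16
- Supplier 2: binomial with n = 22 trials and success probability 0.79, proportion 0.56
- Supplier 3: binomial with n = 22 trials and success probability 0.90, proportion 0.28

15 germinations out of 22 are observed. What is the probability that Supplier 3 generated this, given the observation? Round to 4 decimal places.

0.0192

The responsibility of component k is P(Z=k) f_k(x) divided by Σ_j P(Z=j) f_j(x).
Binomial probabilities:
  p_1 = C(22,15)·0.33^15·0.67^7 = 170544·5.99389e-08·0.0606071 = 0.00061954
  p_2 = C(22,15)·0.79^15·0.21^7 = 170544·0.0291344·1.80109e-05 = 0.0894907
  p_3 = C(22,15)·0.90^15·0.10^7 = 170544·0.205891·1e-07 = 0.00351135
Multiply by the mixture weights:
  P(Z=1)·p_1 = 0.16 × 0.00061954 = 9.91264e-05
  P(Z=2)·p_2 = 0.56 × 0.0894907 = 0.0501148
  P(Z=3)·p_3 = 0.28 × 0.00351135 = 0.000983178
Evidence: 9.91264e-05 + 0.0501148 + 0.000983178 = 0.0511971
P(Supplier 3 | data) ≈ 0.0192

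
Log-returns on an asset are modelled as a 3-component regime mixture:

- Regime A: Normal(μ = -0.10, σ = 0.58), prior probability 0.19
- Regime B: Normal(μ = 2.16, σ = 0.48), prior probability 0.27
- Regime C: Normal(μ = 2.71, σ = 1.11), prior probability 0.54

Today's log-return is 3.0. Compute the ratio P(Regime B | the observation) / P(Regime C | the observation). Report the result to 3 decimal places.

Only the two components matter; the odds are (π_i f_i(x)) / (π_j f_j(x)).
Evaluate each component's likelihood at the observed value:
  p_A = (1/(0.58·√(2π)))·exp(−(3.0−-0.10)²/(2·0.58²)) = 0.687832·exp(-14.28359) = 4.30722e-07
  p_B = (1/(0.48·√(2π)))·exp(−(3.0−2.16)²/(2·0.48²)) = 0.831130·exp(-1.53125) = 0.179744
  p_C = (1/(1.11·√(2π)))·exp(−(3.0−2.71)²/(2·1.11²)) = 0.359407·exp(-0.03413) = 0.347348
Posterior odds = (π_B·p_B) / (π_C·p_C) = (0.27·0.179744) / (0.54·0.347348) = 0.048531 / 0.187568 ≈ 0.259

0.259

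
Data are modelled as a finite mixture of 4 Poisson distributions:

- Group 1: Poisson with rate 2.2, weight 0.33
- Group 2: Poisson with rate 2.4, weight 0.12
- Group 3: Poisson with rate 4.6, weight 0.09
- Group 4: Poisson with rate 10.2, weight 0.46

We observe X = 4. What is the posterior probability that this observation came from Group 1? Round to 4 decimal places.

P(component k | x) = P(Z=k)·f_k(x) / marginal(x), where marginal(x) = Σ_j P(Z=j)·f_j(x).
Evaluate each component's likelihood at the observed value:
  L_1 = e^(−2.2)·2.2^4/4! = 0.108151
  L_2 = e^(−2.4)·2.4^4/4! = 0.125408
  L_3 = e^(−4.6)·4.6^4/4! = 0.187528
  L_4 = e^(−10.2)·10.2^4/4! = 0.0167643
Unnormalised posteriors:
  P(Z=1)·L_1 = 0.33 × 0.108151 = 0.0356899
  P(Z=2)·L_2 = 0.12 × 0.125408 = 0.015049
  P(Z=3)·L_3 = 0.09 × 0.187528 = 0.0168775
  P(Z=4)·L_4 = 0.46 × 0.0167643 = 0.00771158
Denominator: 0.0356899 + 0.015049 + 0.0168775 + 0.00771158 = 0.075328
Responsibility of Group 1: 0.0356899 / 0.075328 ≈ 0.4738

0.4738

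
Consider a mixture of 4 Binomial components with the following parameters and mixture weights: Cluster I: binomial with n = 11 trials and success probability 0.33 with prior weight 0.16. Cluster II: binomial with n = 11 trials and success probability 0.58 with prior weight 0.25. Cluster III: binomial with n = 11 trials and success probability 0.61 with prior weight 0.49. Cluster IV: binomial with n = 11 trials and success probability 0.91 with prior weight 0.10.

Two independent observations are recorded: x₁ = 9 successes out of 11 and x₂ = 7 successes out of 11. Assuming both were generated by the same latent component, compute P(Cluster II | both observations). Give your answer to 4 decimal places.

P(component k | x) = π_k·f_k(x) / marginal(x), where marginal(x) = Σ_j π_j·f_j(x).
Since both observations come from the same component, the likelihood for component k is f_k(x₁)·f_k(x₂).
  p_I = [C(11,9)·0.33^9·0.67^2 = 55·4.64115e-05·0.4489 = 0.00114588] × [0.0283407] = 3.24749e-05
  p_II = [C(11,9)·0.58^9·0.42^2 = 55·0.00742766·0.1764 = 0.0720631] × [0.226729] = 0.0163388
  p_III = [C(11,9)·0.61^9·0.39^2 = 55·0.0116941·0.1521 = 0.0978274] × [0.239928] = 0.0234715
  p_IV = [C(11,9)·0.91^9·0.09^2 = 55·0.42793·0.0081 = 0.190643] × [0.0111885] = 0.00213302
Multiply by the mixture weights:
  π_I·p_I = 0.16 × 3.24749e-05 = 5.19599e-06
  π_II·p_II = 0.25 × 0.0163388 = 0.0040847
  π_III·p_III = 0.49 × 0.0234715 = 0.0115011
  π_IV·p_IV = 0.10 × 0.00213302 = 0.000213302
Marginal: 5.19599e-06 + 0.0040847 + 0.0115011 + 0.000213302 = 0.0158043
P(Cluster II | x₁,x₂) ≈ 0.2585

0.2585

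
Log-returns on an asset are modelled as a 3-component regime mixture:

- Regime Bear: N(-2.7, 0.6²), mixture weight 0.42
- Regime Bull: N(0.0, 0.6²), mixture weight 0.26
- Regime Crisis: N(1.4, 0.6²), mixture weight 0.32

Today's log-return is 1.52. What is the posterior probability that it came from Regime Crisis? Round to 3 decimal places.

0.968

P(component k | x) = π_k·f_k(x) / marginal(x), where marginal(x) = Σ_j π_j·f_j(x).
Evaluate each component's likelihood at the observed value:
  f_Bear = 1.20495e-11
  f_Bull = 0.0268631
  f_Crisis = 0.651738
Multiply by the mixture weights:
  π_Bear·f_Bear = 0.42 × 1.20495e-11 = 5.06077e-12
  π_Bull·f_Bull = 0.26 × 0.0268631 = 0.00698441
  π_Crisis·f_Crisis = 0.32 × 0.651738 = 0.208556
Denominator: 5.06077e-12 + 0.00698441 + 0.208556 = 0.215541
P(Regime Crisis | the observation) ≈ 0.968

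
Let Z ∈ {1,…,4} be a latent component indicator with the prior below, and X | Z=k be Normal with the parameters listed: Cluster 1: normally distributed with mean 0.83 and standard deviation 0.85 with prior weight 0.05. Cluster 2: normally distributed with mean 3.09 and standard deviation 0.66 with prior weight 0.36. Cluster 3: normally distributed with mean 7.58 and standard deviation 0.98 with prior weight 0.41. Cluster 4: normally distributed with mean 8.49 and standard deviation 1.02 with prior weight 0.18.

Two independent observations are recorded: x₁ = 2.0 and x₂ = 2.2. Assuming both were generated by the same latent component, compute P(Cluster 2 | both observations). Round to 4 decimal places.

Posterior ∝ prior × likelihood, so P(k | x) ∝ P(Z=k) f_k(x); normalise over all components.
Since both observations come from the same component, the likelihood for component k is f_k(x₁)·f_k(x₂).
  f_1 = [0.181999] × [0.128053] = 0.0233055
  f_2 = [0.15456] × [0.243502] = 0.0376357
  f_3 = [3.71294e-08] × [1.16233e-07] = 4.31568e-15
  f_4 = [6.32713e-10] × [2.16114e-09] = 1.36738e-18
Prior × likelihood for each component:
  P(Z=1)·f_1 = 0.05 × 0.0233055 = 0.00116527
  P(Z=2)·f_2 = 0.36 × 0.0376357 = 0.0135488
  P(Z=3)·f_3 = 0.41 × 4.31568e-15 = 1.76943e-15
  P(Z=4)·f_4 = 0.18 × 1.36738e-18 = 2.46129e-19
Sum: 0.00116527 + 0.0135488 + 1.76943e-15 + 2.46129e-19 = 0.0147141
P(Cluster 2 | x₁,x₂) = 0.0135488 / 0.0147141 ≈ 0.9208

0.9208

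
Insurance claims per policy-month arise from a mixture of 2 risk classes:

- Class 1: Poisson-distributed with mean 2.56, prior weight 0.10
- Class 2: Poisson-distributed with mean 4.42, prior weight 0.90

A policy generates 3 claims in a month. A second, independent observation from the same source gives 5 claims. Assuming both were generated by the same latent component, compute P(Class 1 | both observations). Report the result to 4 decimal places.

0.0549

Posterior ∝ prior × likelihood, so P(k | x) ∝ w_k f_k(x); normalise over all components.
Since both observations come from the same component, the likelihood for component k is f_k(x₁)·f_k(x₂).
  p_1 = [0.21616] × [0.0708312] = 0.0153109
  p_2 = [0.173194] × [0.16918] = 0.029301
Prior × likelihood for each component:
  w_1·p_1 = 0.10 × 0.0153109 = 0.00153109
  w_2·p_2 = 0.90 × 0.029301 = 0.0263709
Denominator: 0.00153109 + 0.0263709 = 0.027902
So the posterior for Class 1 is 0.00153109 / 0.027902 ≈ 0.0549.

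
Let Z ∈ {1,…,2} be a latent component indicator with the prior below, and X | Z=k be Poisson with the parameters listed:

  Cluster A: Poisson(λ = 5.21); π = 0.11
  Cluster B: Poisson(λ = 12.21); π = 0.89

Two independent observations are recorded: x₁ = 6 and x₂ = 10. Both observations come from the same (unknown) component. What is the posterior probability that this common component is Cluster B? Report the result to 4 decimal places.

0.8478

P(component k | x) = w_k·f_k(x) / marginal(x), where marginal(x) = Σ_j w_j·f_j(x).
Since both observations come from the same component, the likelihood for component k is f_k(x₁)·f_k(x₂).
  f_A = [0.151712] × [0.0221789] = 0.0033648
  f_B = [0.0229206] × [0.101078] = 0.00231677
Unnormalised posteriors:
  w_A·f_A = 0.11 × 0.0033648 = 0.000370128
  w_B·f_B = 0.89 × 0.00231677 = 0.00206193
Normaliser: 0.000370128 + 0.00206193 = 0.00243206
Responsibility of Cluster B: 0.00206193 / 0.00243206 ≈ 0.8478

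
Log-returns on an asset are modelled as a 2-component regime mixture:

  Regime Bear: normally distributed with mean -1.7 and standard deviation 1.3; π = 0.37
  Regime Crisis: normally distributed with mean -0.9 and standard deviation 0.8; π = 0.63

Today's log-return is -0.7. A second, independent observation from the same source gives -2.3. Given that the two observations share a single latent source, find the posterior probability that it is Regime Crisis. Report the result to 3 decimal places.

0.585

Apply Bayes' rule: the posterior for each component is proportional to its prior times its likelihood at x.
Since both observations come from the same component, the likelihood for component k is f_k(x₁)·f_k(x₂).
  p_Bear = [0.228285] × [0.275874] = 0.0629778
  p_Crisis = [0.483335] × [0.107847] = 0.0521261
Multiply by the mixture weights:
  w_Bear·p_Bear = 0.37 × 0.0629778 = 0.0233018
  w_Crisis·p_Crisis = 0.63 × 0.0521261 = 0.0328394
Marginal: 0.0233018 + 0.0328394 = 0.0561412
Responsibility of Regime Crisis: 0.0328394 / 0.0561412 ≈ 0.585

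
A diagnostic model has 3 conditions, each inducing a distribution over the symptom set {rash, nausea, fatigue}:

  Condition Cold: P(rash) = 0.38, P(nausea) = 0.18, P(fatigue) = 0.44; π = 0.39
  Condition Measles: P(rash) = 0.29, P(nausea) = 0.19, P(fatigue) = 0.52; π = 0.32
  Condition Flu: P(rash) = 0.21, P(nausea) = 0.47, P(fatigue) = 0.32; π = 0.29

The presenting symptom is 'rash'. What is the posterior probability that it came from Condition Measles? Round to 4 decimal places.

The responsibility of component k is P(Z=k) f_k(x) divided by Σ_j P(Z=j) f_j(x).
Component likelihoods at x = 'rash':
  p_Cold = P(rash | comp) = 0.38
  p_Measles = P(rash | comp) = 0.29
  p_Flu = P(rash | comp) = 0.21
Prior × likelihood for each component:
  P(Z=Cold)·p_Cold = 0.39 × 0.38 = 0.1482
  P(Z=Measles)·p_Measles = 0.32 × 0.29 = 0.0928
  P(Z=Flu)·p_Flu = 0.29 × 0.21 = 0.0609
Denominator: 0.1482 + 0.0928 + 0.0609 = 0.3019
P(Condition Measles | 'rash') = 0.0928 / 0.3019 ≈ 0.3074

0.3074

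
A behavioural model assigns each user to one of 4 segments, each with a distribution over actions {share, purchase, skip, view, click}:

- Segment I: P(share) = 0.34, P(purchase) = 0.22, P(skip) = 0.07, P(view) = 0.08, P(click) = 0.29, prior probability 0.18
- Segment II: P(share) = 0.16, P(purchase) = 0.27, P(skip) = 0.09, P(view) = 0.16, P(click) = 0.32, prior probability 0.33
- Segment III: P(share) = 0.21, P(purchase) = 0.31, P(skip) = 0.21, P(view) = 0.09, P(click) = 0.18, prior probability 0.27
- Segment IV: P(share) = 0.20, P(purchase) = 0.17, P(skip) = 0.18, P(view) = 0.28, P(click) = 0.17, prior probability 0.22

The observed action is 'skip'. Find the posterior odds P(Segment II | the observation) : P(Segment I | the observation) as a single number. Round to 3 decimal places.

2.357

Only the two components matter; the odds are (P(Z=i) f_i(x)) / (P(Z=j) f_j(x)).
Evaluate each component's likelihood at the observed value:
  f_I = P(skip | comp) = 0.07
  f_II = P(skip | comp) = 0.09
  f_III = P(skip | comp) = 0.21
  f_IV = P(skip | comp) = 0.18
Odds = (0.33/0.18) × (0.09/0.07) = 1.83333 × 1.28571 ≈ 2.357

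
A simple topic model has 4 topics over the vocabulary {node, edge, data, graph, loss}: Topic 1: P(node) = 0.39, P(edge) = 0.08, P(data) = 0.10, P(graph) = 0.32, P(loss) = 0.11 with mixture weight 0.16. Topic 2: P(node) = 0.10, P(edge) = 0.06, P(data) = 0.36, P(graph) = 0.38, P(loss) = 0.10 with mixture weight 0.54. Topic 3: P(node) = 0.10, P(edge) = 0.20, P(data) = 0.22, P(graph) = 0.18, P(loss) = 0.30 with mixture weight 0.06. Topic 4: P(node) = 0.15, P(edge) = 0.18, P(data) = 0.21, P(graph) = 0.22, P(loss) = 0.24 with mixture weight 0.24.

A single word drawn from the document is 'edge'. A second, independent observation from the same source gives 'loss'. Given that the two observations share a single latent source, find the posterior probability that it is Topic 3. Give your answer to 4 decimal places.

0.1934

P(component k | x) = π_k·f_k(x) / marginal(x), where marginal(x) = Σ_j π_j·f_j(x).
Since both observations come from the same component, the likelihood for component k is f_k(x₁)·f_k(x₂).
  f_1 = [0.08] × [0.11] = 0.0088
  f_2 = [0.06] × [0.1] = 0.006
  f_3 = [0.2] × [0.3] = 0.06
  f_4 = [0.18] × [0.24] = 0.0432
Unnormalised posteriors:
  π_1·f_1 = 0.16 × 0.0088 = 0.001408
  π_2·f_2 = 0.54 × 0.006 = 0.00324
  π_3·f_3 = 0.06 × 0.06 = 0.0036
  π_4·f_4 = 0.24 × 0.0432 = 0.010368
Sum: 0.001408 + 0.00324 + 0.0036 + 0.010368 = 0.018616
Responsibility of Topic 3: 0.0036 / 0.018616 ≈ 0.1934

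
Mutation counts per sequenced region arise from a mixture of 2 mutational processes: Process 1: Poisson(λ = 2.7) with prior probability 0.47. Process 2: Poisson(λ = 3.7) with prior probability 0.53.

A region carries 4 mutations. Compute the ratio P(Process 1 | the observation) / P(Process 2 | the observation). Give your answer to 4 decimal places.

Posterior odds = (π_i f_i(x)) / (π_j f_j(x)); the normalising sum cancels.
Component likelihoods at x = 4 mutations:
  L_1 = e^(−2.7)·2.7^4/4! = 0.148816
  L_2 = e^(−3.7)·3.7^4/4! = 0.193066
Posterior odds = (π_1·L_1) / (π_2·L_2) = (0.47·0.148816) / (0.53·0.193066) = 0.0699434 / 0.102325 ≈ 0.6835

0.6835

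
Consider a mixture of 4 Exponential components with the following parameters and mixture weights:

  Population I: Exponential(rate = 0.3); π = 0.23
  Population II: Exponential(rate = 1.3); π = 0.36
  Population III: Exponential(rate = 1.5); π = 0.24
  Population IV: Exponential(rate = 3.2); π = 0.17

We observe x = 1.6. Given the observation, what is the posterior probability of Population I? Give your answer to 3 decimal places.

0.311

P(component k | x) = π_k·f_k(x) / marginal(x), where marginal(x) = Σ_j π_j·f_j(x).
Component likelihoods at x = 1.6:
  p_I = 0.3·e^(−0.3·1.6) = 0.3·e^(−0.4800) = 0.185635
  p_II = 1.3·e^(−1.3·1.6) = 1.3·e^(−2.0800) = 0.162409
  p_III = 1.5·e^(−1.5·1.6) = 1.5·e^(−2.4000) = 0.136077
  p_IV = 3.2·e^(−3.2·1.6) = 3.2·e^(−5.1200) = 0.0191233
Multiply by the mixture weights:
  π_I·p_I = 0.23 × 0.185635 = 0.0426961
  π_II·p_II = 0.36 × 0.162409 = 0.0584673
  π_III·p_III = 0.24 × 0.136077 = 0.0326585
  π_IV·p_IV = 0.17 × 0.0191233 = 0.00325096
Evidence: 0.0426961 + 0.0584673 + 0.0326585 + 0.00325096 = 0.137073
Responsibility of Population I: 0.0426961 / 0.137073 ≈ 0.311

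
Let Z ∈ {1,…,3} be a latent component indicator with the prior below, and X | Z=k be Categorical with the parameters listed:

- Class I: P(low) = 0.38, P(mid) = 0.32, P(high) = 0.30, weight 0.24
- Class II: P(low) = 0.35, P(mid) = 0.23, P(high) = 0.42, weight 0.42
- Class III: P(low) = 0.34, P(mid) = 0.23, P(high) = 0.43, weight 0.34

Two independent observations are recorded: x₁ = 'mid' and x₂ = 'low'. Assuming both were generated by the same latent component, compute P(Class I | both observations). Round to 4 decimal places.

P(component k | x) = w_k·f_k(x) / marginal(x), where marginal(x) = Σ_j w_j·f_j(x).
Since both observations come from the same component, the likelihood for component k is f_k(x₁)·f_k(x₂).
  f_I = [0.32] × [0.38] = 0.1216
  f_II = [0.23] × [0.35] = 0.0805
  f_III = [0.23] × [0.34] = 0.0782
Prior × likelihood for each component:
  w_I·f_I = 0.24 × 0.1216 = 0.029184
  w_II·f_II = 0.42 × 0.0805 = 0.03381
  w_III·f_III = 0.34 × 0.0782 = 0.026588
Evidence: 0.029184 + 0.03381 + 0.026588 = 0.089582
P(Class I | data) = 0.029184 / 0.089582 ≈ 0.3258

0.3258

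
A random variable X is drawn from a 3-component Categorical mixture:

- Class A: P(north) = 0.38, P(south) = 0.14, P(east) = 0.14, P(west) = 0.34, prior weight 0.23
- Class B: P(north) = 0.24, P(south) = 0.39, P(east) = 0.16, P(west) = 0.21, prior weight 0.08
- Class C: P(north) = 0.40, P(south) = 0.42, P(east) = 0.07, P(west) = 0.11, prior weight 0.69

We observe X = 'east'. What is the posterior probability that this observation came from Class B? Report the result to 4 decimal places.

0.1372

Apply Bayes' rule: the posterior for each component is proportional to its prior times its likelihood at x.
Evaluate each component's likelihood at the observed value:
  L_A = 0.14
  L_B = 0.16
  L_C = 0.07
Prior × likelihood for each component:
  P(Z=A)·L_A = 0.23 × 0.14 = 0.0322
  P(Z=B)·L_B = 0.08 × 0.16 = 0.0128
  P(Z=C)·L_C = 0.69 × 0.07 = 0.0483
Marginal: 0.0322 + 0.0128 + 0.0483 = 0.0933
P(Class B | the observation) = 0.0128 / 0.0933 ≈ 0.1372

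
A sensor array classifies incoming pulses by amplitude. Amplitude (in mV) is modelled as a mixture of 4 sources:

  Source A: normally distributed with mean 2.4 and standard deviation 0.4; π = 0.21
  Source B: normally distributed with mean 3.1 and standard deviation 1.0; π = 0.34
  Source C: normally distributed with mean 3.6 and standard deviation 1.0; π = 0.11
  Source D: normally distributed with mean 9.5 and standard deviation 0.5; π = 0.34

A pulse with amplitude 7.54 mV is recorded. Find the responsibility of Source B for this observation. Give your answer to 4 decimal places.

By Bayes' theorem, P(k | x) = π_k f_k(x) / Σ_j π_j f_j(x).
Normal densities:
  f_A = (1/(0.4·√(2π)))·exp(−(7.54−2.4)²/(2·0.4²)) = 0.997356·exp(-82.56125) = 1.38981e-36
  f_B = (1/(1.0·√(2π)))·exp(−(7.54−3.1)²/(2·1.0²)) = 0.398942·exp(-9.85680) = 2.09005e-05
  f_C = (1/(1.0·√(2π)))·exp(−(7.54−3.6)²/(2·1.0²)) = 0.398942·exp(-7.76180) = 0.000169826
  f_D = (1/(0.5·√(2π)))·exp(−(7.54−9.5)²/(2·0.5²)) = 0.797885·exp(-7.68320) = 0.000367425
Unnormalised posteriors:
  π_A·f_A = 0.21 × 1.38981e-36 = 2.9186e-37
  π_B·f_B = 0.34 × 2.09005e-05 = 7.10616e-06
  π_C·f_C = 0.11 × 0.000169826 = 1.86808e-05
  π_D·f_D = 0.34 × 0.000367425 = 0.000124924
Sum: 2.9186e-37 + 7.10616e-06 + 1.86808e-05 + 0.000124924 = 0.000150711
P(Source B | data) ≈ 0.0472

0.0472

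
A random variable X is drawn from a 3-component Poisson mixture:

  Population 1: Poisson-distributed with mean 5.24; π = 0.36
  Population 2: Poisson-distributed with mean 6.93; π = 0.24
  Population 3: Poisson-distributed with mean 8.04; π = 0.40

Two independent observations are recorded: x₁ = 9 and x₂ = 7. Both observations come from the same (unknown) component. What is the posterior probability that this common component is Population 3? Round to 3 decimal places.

0.565

The responsibility of component k is π_k f_k(x) divided by Σ_j π_j f_j(x).
Since both observations come from the same component, the likelihood for component k is f_k(x₁)·f_k(x₂).
  L_1 = [e^(−5.24)·5.24^9/9! = 0.0435026] × [0.114074] = 0.0049625
  L_2 = [e^(−6.93)·6.93^9/9! = 0.0993517] × [0.14895] = 0.0147985
  L_3 = [e^(−8.04)·8.04^9/9! = 0.124685] × [0.138878] = 0.017316
Unnormalised posteriors:
  π_1·L_1 = 0.36 × 0.0049625 = 0.0017865
  π_2·L_2 = 0.24 × 0.0147985 = 0.00355163
  π_3·L_3 = 0.40 × 0.017316 = 0.00692641
Marginal: 0.0017865 + 0.00355163 + 0.00692641 = 0.0122645
P(Population 3 | x) = 0.00692641 / 0.0122645 ≈ 0.565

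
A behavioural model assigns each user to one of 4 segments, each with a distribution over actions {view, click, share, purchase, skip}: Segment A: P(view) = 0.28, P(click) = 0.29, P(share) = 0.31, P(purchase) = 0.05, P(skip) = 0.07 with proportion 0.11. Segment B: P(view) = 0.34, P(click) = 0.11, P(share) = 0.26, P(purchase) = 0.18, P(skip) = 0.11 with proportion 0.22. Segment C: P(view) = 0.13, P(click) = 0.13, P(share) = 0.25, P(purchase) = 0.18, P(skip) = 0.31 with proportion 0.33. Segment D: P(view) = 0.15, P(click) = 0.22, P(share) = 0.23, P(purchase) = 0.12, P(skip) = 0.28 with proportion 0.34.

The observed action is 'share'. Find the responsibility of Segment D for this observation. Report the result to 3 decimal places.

0.310

By Bayes' theorem, P(k | x) = P(Z=k) f_k(x) / Σ_j P(Z=j) f_j(x).
Component likelihoods at x = 'share':
  f_A = P(share | comp) = 0.31
  f_B = P(share | comp) = 0.26
  f_C = P(share | comp) = 0.25
  f_D = P(share | comp) = 0.23
Multiply by the mixture weights:
  P(Z=A)·f_A = 0.11 × 0.31 = 0.0341
  P(Z=B)·f_B = 0.22 × 0.26 = 0.0572
  P(Z=C)·f_C = 0.33 × 0.25 = 0.0825
  P(Z=D)·f_D = 0.34 × 0.23 = 0.0782
Normaliser: 0.0341 + 0.0572 + 0.0825 + 0.0782 = 0.252
P(Segment D | the observation) ≈ 0.310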